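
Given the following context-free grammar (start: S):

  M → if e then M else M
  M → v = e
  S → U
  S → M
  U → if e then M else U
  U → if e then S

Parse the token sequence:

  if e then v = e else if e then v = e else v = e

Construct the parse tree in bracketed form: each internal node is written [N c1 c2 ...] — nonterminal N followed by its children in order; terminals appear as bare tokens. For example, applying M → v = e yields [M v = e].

[S [M if e then [M v = e] else [M if e then [M v = e] else [M v = e]]]]

S
M
if e then M else M
if e then v = e else M
if e then v = e else if e then M else M
if e then v = e else if e then v = e else M
if e then v = e else if e then v = e else v = e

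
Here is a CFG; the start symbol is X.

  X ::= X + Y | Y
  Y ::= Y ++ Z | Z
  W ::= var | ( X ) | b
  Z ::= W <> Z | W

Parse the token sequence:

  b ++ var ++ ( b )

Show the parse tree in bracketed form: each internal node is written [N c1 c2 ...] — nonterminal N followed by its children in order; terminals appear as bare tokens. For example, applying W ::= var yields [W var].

[X [Y [Y [Y [Z [W b]]] ++ [Z [W var]]] ++ [Z [W ( [X [Y [Z [W b]]]] )]]]]

X
Y
Y ++ Z
Y ++ Z ++ Z
Z ++ Z ++ Z
W ++ Z ++ Z
b ++ Z ++ Z
b ++ W ++ Z
b ++ var ++ Z
b ++ var ++ W
b ++ var ++ ( X )
b ++ var ++ ( Y )
b ++ var ++ ( Z )
b ++ var ++ ( W )
b ++ var ++ ( b )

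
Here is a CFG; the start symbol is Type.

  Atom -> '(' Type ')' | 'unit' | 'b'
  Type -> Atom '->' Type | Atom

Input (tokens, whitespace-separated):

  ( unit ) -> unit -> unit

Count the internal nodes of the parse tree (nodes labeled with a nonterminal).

[Type [Atom ( [Type [Atom unit]] )] -> [Type [Atom unit] -> [Type [Atom unit]]]]

8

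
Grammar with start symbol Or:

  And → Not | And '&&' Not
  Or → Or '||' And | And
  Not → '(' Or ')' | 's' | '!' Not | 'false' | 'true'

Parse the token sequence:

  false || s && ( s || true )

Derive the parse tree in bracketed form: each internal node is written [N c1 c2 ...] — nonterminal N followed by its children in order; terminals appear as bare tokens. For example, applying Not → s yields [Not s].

[Or [Or [And [Not false]]] || [And [And [Not s]] && [Not ( [Or [Or [And [Not s]]] || [And [Not true]]] )]]]

Or
Or || And
And || And
Not || And
false || And
false || And && Not
false || Not && Not
false || s && Not
false || s && ( Or )
false || s && ( Or || And )
false || s && ( And || And )
false || s && ( Not || And )
false || s && ( s || And )
false || s && ( s || Not )
false || s && ( s || true )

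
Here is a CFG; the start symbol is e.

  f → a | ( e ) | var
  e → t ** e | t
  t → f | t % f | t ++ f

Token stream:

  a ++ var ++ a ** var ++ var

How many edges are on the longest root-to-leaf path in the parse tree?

5

[e [t [t [t [f a]] ++ [f var]] ++ [f a]] ** [e [t [t [f var]] ++ [f var]]]]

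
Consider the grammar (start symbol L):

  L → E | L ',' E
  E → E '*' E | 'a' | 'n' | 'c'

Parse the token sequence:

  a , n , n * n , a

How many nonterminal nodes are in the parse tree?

10

[L [L [L [L [E a]] , [E n]] , [E [E n] * [E n]]] , [E a]]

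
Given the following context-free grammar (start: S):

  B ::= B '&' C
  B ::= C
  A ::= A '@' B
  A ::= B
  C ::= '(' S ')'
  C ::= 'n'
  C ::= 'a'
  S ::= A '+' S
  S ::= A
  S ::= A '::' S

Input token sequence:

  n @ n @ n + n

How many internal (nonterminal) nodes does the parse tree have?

[S [A [A [A [B [C n]]] @ [B [C n]]] @ [B [C n]]] + [S [A [B [C n]]]]]

14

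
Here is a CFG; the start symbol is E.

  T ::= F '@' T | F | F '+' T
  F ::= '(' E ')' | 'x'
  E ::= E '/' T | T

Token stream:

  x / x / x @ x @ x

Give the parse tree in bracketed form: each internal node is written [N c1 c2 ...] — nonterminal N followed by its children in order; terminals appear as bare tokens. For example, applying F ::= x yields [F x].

[E [E [E [T [F x]]] / [T [F x]]] / [T [F x] @ [T [F x] @ [T [F x]]]]]

E
E / T
E / T / T
T / T / T
F / T / T
x / T / T
x / F / T
x / x / T
x / x / F @ T
x / x / x @ T
x / x / x @ F @ T
x / x / x @ x @ T
x / x / x @ x @ F
x / x / x @ x @ x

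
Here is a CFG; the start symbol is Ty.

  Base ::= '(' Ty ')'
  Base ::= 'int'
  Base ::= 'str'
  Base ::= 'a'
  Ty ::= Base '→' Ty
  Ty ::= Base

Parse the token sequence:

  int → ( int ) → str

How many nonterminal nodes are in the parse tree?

[Ty [Base int] → [Ty [Base ( [Ty [Base int]] )] → [Ty [Base str]]]]

8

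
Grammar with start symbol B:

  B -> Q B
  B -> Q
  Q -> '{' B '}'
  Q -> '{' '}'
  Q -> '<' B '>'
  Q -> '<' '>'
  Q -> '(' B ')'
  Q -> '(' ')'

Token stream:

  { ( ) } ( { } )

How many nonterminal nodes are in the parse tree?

8

[B [Q { [B [Q ( )]] }] [B [Q ( [B [Q { }]] )]]]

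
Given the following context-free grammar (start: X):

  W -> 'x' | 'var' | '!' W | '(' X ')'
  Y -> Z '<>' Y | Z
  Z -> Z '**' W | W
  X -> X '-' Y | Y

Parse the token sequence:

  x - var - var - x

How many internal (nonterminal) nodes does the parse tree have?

16

[X [X [X [X [Y [Z [W x]]]] - [Y [Z [W var]]]] - [Y [Z [W var]]]] - [Y [Z [W x]]]]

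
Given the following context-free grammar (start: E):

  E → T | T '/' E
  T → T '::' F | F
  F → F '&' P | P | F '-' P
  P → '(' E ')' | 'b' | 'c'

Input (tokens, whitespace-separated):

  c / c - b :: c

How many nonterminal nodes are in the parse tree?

[E [T [F [P c]]] / [E [T [T [F [F [P c]] - [P b]]] :: [F [P c]]]]]

13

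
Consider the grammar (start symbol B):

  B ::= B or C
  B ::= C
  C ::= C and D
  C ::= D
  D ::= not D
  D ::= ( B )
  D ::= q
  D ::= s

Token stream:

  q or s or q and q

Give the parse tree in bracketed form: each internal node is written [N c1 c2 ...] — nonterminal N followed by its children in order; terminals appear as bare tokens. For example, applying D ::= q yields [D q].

[B [B [B [C [D q]]] or [C [D s]]] or [C [C [D q]] and [D q]]]

B
B or C
B or C or C
C or C or C
D or C or C
q or C or C
q or D or C
q or s or C
q or s or C and D
q or s or D and D
q or s or q and D
q or s or q and q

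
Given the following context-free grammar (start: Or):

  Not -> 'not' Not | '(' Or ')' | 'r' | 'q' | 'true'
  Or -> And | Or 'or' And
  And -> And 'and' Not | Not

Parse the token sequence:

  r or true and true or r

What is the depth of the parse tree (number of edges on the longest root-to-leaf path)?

5

[Or [Or [Or [And [Not r]]] or [And [And [Not true]] and [Not true]]] or [And [Not r]]]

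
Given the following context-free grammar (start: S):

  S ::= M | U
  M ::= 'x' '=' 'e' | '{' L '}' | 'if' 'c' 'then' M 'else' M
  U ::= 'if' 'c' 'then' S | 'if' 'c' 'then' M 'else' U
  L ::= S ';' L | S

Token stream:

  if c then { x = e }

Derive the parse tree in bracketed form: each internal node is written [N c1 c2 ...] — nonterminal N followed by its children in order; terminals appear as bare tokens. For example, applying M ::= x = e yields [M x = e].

S
U
if c then S
if c then M
if c then { L }
if c then { S }
if c then { M }
if c then { x = e }

[S [U if c then [S [M { [L [S [M x = e]]] }]]]]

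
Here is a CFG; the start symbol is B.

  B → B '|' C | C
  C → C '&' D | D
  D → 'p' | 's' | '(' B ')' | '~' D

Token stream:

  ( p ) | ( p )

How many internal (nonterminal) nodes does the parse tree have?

[B [B [C [D ( [B [C [D p]]] )]]] | [C [D ( [B [C [D p]]] )]]]

12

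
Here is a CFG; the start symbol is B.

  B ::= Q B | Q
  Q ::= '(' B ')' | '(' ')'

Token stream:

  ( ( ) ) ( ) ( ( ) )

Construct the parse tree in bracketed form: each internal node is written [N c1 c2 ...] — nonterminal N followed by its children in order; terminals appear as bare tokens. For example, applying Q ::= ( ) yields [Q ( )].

[B [Q ( [B [Q ( )]] )] [B [Q ( )] [B [Q ( [B [Q ( )]] )]]]]

B
Q B
( B ) B
( Q ) B
( ( ) ) B
( ( ) ) Q B
( ( ) ) ( ) B
( ( ) ) ( ) Q
( ( ) ) ( ) ( B )
( ( ) ) ( ) ( Q )
( ( ) ) ( ) ( ( ) )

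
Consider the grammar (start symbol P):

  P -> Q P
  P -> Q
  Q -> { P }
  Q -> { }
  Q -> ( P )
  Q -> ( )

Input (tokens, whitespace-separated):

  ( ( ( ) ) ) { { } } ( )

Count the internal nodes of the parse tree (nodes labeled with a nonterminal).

[P [Q ( [P [Q ( [P [Q ( )]] )]] )] [P [Q { [P [Q { }]] }] [P [Q ( )]]]]

12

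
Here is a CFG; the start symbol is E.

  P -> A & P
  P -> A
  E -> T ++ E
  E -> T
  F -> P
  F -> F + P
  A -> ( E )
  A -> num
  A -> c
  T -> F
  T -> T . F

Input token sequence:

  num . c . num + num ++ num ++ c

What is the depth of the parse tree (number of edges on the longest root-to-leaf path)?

[E [T [T [T [F [P [A num]]]] . [F [P [A c]]]] . [F [F [P [A num]]] + [P [A num]]]] ++ [E [T [F [P [A num]]]] ++ [E [T [F [P [A c]]]]]]]

7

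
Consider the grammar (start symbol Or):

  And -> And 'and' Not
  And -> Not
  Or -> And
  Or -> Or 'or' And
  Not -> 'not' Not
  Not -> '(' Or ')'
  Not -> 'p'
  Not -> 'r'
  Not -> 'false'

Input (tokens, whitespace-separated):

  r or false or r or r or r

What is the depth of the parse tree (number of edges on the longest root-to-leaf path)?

[Or [Or [Or [Or [Or [And [Not r]]] or [And [Not false]]] or [And [Not r]]] or [And [Not r]]] or [And [Not r]]]

7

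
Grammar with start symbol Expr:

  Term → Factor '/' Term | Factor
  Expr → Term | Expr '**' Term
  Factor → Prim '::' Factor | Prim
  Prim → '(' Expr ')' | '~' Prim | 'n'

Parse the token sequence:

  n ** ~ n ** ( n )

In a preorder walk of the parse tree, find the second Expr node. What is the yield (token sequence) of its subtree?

n ** ~ n

[Expr [Expr [Expr [Term [Factor [Prim n]]]] ** [Term [Factor [Prim ~ [Prim n]]]]] ** [Term [Factor [Prim ( [Expr [Term [Factor [Prim n]]]] )]]]]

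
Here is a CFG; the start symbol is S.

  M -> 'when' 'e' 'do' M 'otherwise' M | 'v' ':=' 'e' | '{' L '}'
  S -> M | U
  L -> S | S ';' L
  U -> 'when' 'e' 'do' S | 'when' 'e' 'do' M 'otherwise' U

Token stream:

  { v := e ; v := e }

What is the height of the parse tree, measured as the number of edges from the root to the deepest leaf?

6

[S [M { [L [S [M v := e]] ; [L [S [M v := e]]]] }]]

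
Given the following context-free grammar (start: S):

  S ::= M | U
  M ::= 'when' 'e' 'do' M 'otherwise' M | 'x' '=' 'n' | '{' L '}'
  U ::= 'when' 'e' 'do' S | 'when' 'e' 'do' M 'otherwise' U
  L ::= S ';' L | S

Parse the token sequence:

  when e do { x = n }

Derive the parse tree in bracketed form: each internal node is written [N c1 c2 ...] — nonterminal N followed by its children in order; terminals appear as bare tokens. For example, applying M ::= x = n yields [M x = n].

[S [U when e do [S [M { [L [S [M x = n]]] }]]]]

S
U
when e do S
when e do M
when e do { L }
when e do { S }
when e do { M }
when e do { x = n }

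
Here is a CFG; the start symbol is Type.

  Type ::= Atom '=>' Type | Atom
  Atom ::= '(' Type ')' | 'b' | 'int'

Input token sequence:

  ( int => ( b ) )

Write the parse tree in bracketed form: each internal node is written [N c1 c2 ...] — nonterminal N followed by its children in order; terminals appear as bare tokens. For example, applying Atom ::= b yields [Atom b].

[Type [Atom ( [Type [Atom int] => [Type [Atom ( [Type [Atom b]] )]]] )]]

Type
Atom
( Type )
( Atom => Type )
( int => Type )
( int => Atom )
( int => ( Type ) )
( int => ( Atom ) )
( int => ( b ) )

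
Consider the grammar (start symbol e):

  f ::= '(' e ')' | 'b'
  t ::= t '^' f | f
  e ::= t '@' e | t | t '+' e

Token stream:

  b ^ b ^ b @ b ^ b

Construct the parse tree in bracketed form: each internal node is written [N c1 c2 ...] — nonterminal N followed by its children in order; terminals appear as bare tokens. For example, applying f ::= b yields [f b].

e
t @ e
t ^ f @ e
t ^ f ^ f @ e
f ^ f ^ f @ e
b ^ f ^ f @ e
b ^ b ^ f @ e
b ^ b ^ b @ e
b ^ b ^ b @ t
b ^ b ^ b @ t ^ f
b ^ b ^ b @ f ^ f
b ^ b ^ b @ b ^ f
b ^ b ^ b @ b ^ b

[e [t [t [t [f b]] ^ [f b]] ^ [f b]] @ [e [t [t [f b]] ^ [f b]]]]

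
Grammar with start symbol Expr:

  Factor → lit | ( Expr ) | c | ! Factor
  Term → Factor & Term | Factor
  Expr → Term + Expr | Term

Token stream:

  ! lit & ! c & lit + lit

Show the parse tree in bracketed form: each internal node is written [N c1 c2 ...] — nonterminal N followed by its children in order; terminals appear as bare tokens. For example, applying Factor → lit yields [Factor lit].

Expr
Term + Expr
Factor & Term + Expr
! Factor & Term + Expr
! lit & Term + Expr
! lit & Factor & Term + Expr
! lit & ! Factor & Term + Expr
! lit & ! c & Term + Expr
! lit & ! c & Factor + Expr
! lit & ! c & lit + Expr
! lit & ! c & lit + Term
! lit & ! c & lit + Factor
! lit & ! c & lit + lit

[Expr [Term [Factor ! [Factor lit]] & [Term [Factor ! [Factor c]] & [Term [Factor lit]]]] + [Expr [Term [Factor lit]]]]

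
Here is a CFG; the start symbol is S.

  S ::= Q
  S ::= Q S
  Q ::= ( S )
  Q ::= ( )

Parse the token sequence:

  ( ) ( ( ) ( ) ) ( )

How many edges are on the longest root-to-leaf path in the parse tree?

6

[S [Q ( )] [S [Q ( [S [Q ( )] [S [Q ( )]]] )] [S [Q ( )]]]]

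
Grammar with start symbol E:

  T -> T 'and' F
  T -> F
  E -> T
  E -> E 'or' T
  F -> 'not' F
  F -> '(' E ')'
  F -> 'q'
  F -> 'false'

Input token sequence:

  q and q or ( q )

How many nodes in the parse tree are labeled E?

[E [E [T [T [F q]] and [F q]]] or [T [F ( [E [T [F q]]] )]]]

3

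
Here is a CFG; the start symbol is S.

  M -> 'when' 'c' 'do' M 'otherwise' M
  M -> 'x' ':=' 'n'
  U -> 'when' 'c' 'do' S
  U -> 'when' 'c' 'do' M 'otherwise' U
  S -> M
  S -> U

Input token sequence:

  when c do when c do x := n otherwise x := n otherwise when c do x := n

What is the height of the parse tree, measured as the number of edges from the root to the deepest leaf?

5

[S [U when c do [M when c do [M x := n] otherwise [M x := n]] otherwise [U when c do [S [M x := n]]]]]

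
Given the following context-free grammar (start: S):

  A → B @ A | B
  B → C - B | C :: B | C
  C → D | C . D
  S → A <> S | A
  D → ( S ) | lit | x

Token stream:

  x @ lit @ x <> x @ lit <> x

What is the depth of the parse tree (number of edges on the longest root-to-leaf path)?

7

[S [A [B [C [D x]]] @ [A [B [C [D lit]]] @ [A [B [C [D x]]]]]] <> [S [A [B [C [D x]]] @ [A [B [C [D lit]]]]] <> [S [A [B [C [D x]]]]]]]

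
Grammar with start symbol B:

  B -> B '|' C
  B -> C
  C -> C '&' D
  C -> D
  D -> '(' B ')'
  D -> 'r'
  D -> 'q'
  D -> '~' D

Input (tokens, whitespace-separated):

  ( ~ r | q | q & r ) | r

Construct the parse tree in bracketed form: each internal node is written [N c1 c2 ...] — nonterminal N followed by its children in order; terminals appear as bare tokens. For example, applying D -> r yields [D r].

[B [B [C [D ( [B [B [B [C [D ~ [D r]]]] | [C [D q]]] | [C [C [D q]] & [D r]]] )]]] | [C [D r]]]

B
B | C
C | C
D | C
( B ) | C
( B | C ) | C
( B | C | C ) | C
( C | C | C ) | C
( D | C | C ) | C
( ~ D | C | C ) | C
( ~ r | C | C ) | C
( ~ r | D | C ) | C
( ~ r | q | C ) | C
( ~ r | q | C & D ) | C
( ~ r | q | D & D ) | C
( ~ r | q | q & D ) | C
( ~ r | q | q & r ) | C
( ~ r | q | q & r ) | D
( ~ r | q | q & r ) | r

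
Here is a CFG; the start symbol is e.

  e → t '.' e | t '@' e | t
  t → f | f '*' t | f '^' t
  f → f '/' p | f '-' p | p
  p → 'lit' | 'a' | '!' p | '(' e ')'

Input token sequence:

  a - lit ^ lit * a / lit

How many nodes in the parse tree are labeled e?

[e [t [f [f [p a]] - [p lit]] ^ [t [f [p lit]] * [t [f [f [p a]] / [p lit]]]]]]

1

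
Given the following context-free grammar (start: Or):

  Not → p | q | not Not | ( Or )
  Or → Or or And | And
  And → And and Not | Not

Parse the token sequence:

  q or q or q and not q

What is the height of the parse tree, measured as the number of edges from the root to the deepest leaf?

[Or [Or [Or [And [Not q]]] or [And [Not q]]] or [And [And [Not q]] and [Not not [Not q]]]]

5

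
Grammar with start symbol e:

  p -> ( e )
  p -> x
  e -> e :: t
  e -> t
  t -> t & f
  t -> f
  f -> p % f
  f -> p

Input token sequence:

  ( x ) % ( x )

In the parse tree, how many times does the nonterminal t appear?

[e [t [f [p ( [e [t [f [p x]]]] )] % [f [p ( [e [t [f [p x]]]] )]]]]]

3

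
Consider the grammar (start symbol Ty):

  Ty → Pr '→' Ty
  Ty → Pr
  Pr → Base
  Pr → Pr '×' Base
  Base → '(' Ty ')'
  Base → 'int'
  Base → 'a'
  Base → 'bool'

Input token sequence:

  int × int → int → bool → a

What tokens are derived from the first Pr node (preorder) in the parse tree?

[Ty [Pr [Pr [Base int]] × [Base int]] → [Ty [Pr [Base int]] → [Ty [Pr [Base bool]] → [Ty [Pr [Base a]]]]]]

int × int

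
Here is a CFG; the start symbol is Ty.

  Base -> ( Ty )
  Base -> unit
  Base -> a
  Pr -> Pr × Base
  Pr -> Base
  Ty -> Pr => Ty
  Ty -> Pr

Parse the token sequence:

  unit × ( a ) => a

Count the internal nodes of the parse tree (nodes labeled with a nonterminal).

11

[Ty [Pr [Pr [Base unit]] × [Base ( [Ty [Pr [Base a]]] )]] => [Ty [Pr [Base a]]]]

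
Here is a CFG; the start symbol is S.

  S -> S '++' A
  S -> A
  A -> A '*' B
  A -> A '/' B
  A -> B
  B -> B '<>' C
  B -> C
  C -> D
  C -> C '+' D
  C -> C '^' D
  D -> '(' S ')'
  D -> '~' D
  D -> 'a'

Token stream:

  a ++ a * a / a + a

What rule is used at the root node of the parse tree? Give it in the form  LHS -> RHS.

S -> S '++' A

[S [S [A [B [C [D a]]]]] ++ [A [A [A [B [C [D a]]]] * [B [C [D a]]]] / [B [C [C [D a]] + [D a]]]]]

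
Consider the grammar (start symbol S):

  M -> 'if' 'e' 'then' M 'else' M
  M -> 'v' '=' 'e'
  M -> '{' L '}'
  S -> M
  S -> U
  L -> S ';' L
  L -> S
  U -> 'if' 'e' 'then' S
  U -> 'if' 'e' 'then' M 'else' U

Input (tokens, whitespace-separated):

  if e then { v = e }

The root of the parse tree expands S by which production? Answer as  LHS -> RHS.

S -> U

[S [U if e then [S [M { [L [S [M v = e]]] }]]]]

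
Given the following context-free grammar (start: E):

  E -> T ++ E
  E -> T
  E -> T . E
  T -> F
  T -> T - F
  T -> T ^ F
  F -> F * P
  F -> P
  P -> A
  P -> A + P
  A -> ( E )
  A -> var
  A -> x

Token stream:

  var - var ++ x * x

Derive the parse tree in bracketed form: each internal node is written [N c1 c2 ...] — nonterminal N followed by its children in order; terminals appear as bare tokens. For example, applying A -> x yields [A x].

E
T ++ E
T - F ++ E
F - F ++ E
P - F ++ E
A - F ++ E
var - F ++ E
var - P ++ E
var - A ++ E
var - var ++ E
var - var ++ T
var - var ++ F
var - var ++ F * P
var - var ++ P * P
var - var ++ A * P
var - var ++ x * P
var - var ++ x * A
var - var ++ x * x

[E [T [T [F [P [A var]]]] - [F [P [A var]]]] ++ [E [T [F [F [P [A x]]] * [P [A x]]]]]]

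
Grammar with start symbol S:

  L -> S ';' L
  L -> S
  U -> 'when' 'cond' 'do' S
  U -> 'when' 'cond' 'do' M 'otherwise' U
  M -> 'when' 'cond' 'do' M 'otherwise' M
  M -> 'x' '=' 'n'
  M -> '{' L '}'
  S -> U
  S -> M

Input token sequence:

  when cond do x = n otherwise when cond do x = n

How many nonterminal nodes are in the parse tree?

6

[S [U when cond do [M x = n] otherwise [U when cond do [S [M x = n]]]]]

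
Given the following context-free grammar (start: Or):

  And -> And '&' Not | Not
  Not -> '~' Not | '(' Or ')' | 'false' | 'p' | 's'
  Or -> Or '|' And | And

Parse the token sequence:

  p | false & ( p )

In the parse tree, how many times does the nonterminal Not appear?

4

[Or [Or [And [Not p]]] | [And [And [Not false]] & [Not ( [Or [And [Not p]]] )]]]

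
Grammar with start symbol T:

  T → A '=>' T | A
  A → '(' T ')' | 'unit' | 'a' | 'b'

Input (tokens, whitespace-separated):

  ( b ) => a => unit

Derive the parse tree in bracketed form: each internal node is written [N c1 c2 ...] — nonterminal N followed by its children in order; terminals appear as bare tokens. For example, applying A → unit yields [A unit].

T
A => T
( T ) => T
( A ) => T
( b ) => T
( b ) => A => T
( b ) => a => T
( b ) => a => A
( b ) => a => unit

[T [A ( [T [A b]] )] => [T [A a] => [T [A unit]]]]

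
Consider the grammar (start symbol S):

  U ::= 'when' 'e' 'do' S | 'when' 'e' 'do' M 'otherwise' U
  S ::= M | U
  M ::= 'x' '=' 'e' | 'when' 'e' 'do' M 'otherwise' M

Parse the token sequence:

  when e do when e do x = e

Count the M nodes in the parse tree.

[S [U when e do [S [U when e do [S [M x = e]]]]]]

1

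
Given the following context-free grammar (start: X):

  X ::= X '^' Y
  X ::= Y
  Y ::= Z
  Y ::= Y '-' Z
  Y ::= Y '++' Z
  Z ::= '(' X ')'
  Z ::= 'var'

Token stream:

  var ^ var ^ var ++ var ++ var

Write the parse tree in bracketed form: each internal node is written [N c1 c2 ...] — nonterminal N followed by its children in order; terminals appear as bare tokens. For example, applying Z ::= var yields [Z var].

[X [X [X [Y [Z var]]] ^ [Y [Z var]]] ^ [Y [Y [Y [Z var]] ++ [Z var]] ++ [Z var]]]

X
X ^ Y
X ^ Y ^ Y
Y ^ Y ^ Y
Z ^ Y ^ Y
var ^ Y ^ Y
var ^ Z ^ Y
var ^ var ^ Y
var ^ var ^ Y ++ Z
var ^ var ^ Y ++ Z ++ Z
var ^ var ^ Z ++ Z ++ Z
var ^ var ^ var ++ Z ++ Z
var ^ var ^ var ++ var ++ Z
var ^ var ^ var ++ var ++ var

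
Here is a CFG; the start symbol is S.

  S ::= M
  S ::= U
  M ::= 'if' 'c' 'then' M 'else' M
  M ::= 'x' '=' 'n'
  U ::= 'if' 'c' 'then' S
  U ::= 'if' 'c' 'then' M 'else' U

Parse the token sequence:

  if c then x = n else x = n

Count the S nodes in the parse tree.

[S [M if c then [M x = n] else [M x = n]]]

1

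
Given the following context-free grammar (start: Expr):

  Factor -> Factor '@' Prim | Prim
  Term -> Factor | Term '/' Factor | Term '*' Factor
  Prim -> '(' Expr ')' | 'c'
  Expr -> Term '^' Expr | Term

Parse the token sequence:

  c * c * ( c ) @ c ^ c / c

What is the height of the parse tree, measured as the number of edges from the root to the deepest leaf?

[Expr [Term [Term [Term [Factor [Prim c]]] * [Factor [Prim c]]] * [Factor [Factor [Prim ( [Expr [Term [Factor [Prim c]]]] )]] @ [Prim c]]] ^ [Expr [Term [Term [Factor [Prim c]]] / [Factor [Prim c]]]]]

9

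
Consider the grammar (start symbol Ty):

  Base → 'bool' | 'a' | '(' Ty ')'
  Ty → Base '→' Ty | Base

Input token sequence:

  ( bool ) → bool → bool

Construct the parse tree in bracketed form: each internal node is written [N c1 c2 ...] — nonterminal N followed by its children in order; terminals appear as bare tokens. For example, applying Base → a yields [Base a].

Ty
Base → Ty
( Ty ) → Ty
( Base ) → Ty
( bool ) → Ty
( bool ) → Base → Ty
( bool ) → bool → Ty
( bool ) → bool → Base
( bool ) → bool → bool

[Ty [Base ( [Ty [Base bool]] )] → [Ty [Base bool] → [Ty [Base bool]]]]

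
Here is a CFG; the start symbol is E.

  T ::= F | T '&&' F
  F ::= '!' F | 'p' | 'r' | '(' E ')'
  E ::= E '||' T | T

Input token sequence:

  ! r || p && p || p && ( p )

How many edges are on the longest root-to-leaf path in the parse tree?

[E [E [E [T [F ! [F r]]]] || [T [T [F p]] && [F p]]] || [T [T [F p]] && [F ( [E [T [F p]]] )]]]

6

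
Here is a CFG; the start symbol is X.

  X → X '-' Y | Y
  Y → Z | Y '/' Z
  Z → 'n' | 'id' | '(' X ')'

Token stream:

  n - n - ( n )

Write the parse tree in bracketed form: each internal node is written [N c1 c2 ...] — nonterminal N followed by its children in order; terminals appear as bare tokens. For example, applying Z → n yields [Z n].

[X [X [X [Y [Z n]]] - [Y [Z n]]] - [Y [Z ( [X [Y [Z n]]] )]]]

X
X - Y
X - Y - Y
Y - Y - Y
Z - Y - Y
n - Y - Y
n - Z - Y
n - n - Y
n - n - Z
n - n - ( X )
n - n - ( Y )
n - n - ( Z )
n - n - ( n )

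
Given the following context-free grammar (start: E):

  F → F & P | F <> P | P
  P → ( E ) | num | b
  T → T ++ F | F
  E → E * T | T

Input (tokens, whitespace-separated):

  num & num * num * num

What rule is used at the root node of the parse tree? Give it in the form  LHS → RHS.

E → E * T

[E [E [E [T [F [F [P num]] & [P num]]]] * [T [F [P num]]]] * [T [F [P num]]]]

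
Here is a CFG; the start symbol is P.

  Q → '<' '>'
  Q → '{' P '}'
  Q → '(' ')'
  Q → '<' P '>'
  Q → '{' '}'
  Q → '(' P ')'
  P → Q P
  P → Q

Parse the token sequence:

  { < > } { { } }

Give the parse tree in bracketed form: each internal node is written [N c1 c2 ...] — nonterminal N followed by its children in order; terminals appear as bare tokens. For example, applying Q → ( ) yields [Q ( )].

P
Q P
{ P } P
{ Q } P
{ < > } P
{ < > } Q
{ < > } { P }
{ < > } { Q }
{ < > } { { } }

[P [Q { [P [Q < >]] }] [P [Q { [P [Q { }]] }]]]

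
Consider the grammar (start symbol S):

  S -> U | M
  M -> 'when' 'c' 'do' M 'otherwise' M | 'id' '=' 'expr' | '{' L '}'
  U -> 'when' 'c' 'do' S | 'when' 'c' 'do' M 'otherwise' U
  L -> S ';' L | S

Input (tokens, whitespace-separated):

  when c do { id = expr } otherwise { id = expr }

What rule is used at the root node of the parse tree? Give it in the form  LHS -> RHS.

S -> M

[S [M when c do [M { [L [S [M id = expr]]] }] otherwise [M { [L [S [M id = expr]]] }]]]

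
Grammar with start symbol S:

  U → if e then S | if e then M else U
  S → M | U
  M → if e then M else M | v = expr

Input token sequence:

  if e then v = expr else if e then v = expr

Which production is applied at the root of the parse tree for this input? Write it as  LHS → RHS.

[S [U if e then [M v = expr] else [U if e then [S [M v = expr]]]]]

S → U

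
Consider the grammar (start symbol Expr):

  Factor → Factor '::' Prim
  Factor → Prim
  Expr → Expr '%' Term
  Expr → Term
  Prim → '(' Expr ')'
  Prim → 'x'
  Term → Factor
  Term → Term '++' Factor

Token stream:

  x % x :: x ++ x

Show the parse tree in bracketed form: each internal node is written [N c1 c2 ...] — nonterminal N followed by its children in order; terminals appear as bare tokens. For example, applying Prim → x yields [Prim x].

Expr
Expr % Term
Term % Term
Factor % Term
Prim % Term
x % Term
x % Term ++ Factor
x % Factor ++ Factor
x % Factor :: Prim ++ Factor
x % Prim :: Prim ++ Factor
x % x :: Prim ++ Factor
x % x :: x ++ Factor
x % x :: x ++ Prim
x % x :: x ++ x

[Expr [Expr [Term [Factor [Prim x]]]] % [Term [Term [Factor [Factor [Prim x]] :: [Prim x]]] ++ [Factor [Prim x]]]]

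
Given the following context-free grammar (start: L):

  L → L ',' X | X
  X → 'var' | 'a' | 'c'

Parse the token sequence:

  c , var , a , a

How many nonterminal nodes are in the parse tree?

8

[L [L [L [L [X c]] , [X var]] , [X a]] , [X a]]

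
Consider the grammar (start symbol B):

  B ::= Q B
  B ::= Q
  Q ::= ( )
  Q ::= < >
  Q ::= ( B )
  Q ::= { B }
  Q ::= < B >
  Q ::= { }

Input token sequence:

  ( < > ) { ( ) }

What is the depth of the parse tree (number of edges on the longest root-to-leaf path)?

[B [Q ( [B [Q < >]] )] [B [Q { [B [Q ( )]] }]]]

5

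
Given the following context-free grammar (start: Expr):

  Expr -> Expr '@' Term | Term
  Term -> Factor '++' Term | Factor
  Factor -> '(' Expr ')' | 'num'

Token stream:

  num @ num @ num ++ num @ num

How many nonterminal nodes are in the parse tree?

[Expr [Expr [Expr [Expr [Term [Factor num]]] @ [Term [Factor num]]] @ [Term [Factor num] ++ [Term [Factor num]]]] @ [Term [Factor num]]]

14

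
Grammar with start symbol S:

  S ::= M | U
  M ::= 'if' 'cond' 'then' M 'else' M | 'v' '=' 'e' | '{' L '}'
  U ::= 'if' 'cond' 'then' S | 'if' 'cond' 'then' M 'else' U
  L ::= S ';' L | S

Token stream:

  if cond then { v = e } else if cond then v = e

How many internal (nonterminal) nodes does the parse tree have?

9

[S [U if cond then [M { [L [S [M v = e]]] }] else [U if cond then [S [M v = e]]]]]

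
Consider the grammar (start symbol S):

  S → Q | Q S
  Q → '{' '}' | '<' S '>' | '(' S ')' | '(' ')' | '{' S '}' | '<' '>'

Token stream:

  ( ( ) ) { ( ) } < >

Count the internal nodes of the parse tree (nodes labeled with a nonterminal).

[S [Q ( [S [Q ( )]] )] [S [Q { [S [Q ( )]] }] [S [Q < >]]]]

10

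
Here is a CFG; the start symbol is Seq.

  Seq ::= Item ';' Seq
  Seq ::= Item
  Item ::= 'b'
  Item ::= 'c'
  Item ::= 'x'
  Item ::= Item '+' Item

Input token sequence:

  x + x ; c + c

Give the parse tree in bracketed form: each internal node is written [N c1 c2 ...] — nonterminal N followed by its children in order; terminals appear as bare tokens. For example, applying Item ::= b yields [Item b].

Seq
Item ; Seq
Item + Item ; Seq
x + Item ; Seq
x + x ; Seq
x + x ; Item
x + x ; Item + Item
x + x ; c + Item
x + x ; c + c

[Seq [Item [Item x] + [Item x]] ; [Seq [Item [Item c] + [Item c]]]]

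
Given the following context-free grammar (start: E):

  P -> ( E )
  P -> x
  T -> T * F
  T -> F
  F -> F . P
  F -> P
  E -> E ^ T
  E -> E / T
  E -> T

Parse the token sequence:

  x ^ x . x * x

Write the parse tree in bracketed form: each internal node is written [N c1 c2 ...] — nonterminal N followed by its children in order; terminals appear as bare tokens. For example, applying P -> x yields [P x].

E
E ^ T
T ^ T
F ^ T
P ^ T
x ^ T
x ^ T * F
x ^ F * F
x ^ F . P * F
x ^ P . P * F
x ^ x . P * F
x ^ x . x * F
x ^ x . x * P
x ^ x . x * x

[E [E [T [F [P x]]]] ^ [T [T [F [F [P x]] . [P x]]] * [F [P x]]]]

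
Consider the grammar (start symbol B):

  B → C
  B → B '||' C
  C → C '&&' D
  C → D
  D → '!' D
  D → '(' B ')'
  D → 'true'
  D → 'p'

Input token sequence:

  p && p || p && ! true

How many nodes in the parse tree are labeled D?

5

[B [B [C [C [D p]] && [D p]]] || [C [C [D p]] && [D ! [D true]]]]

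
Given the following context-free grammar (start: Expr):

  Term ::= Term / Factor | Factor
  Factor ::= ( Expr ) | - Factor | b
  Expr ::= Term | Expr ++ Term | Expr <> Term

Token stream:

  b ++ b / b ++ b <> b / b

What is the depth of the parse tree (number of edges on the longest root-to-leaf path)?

[Expr [Expr [Expr [Expr [Term [Factor b]]] ++ [Term [Term [Factor b]] / [Factor b]]] ++ [Term [Factor b]]] <> [Term [Term [Factor b]] / [Factor b]]]

6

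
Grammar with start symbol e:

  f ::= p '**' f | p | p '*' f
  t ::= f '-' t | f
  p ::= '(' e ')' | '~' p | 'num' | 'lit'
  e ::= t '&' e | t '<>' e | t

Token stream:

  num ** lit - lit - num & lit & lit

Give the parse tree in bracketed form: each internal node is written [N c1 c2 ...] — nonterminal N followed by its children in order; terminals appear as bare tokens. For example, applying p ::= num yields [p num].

[e [t [f [p num] ** [f [p lit]]] - [t [f [p lit]] - [t [f [p num]]]]] & [e [t [f [p lit]]] & [e [t [f [p lit]]]]]]

e
t & e
f - t & e
p ** f - t & e
num ** f - t & e
num ** p - t & e
num ** lit - t & e
num ** lit - f - t & e
num ** lit - p - t & e
num ** lit - lit - t & e
num ** lit - lit - f & e
num ** lit - lit - p & e
num ** lit - lit - num & e
num ** lit - lit - num & t & e
num ** lit - lit - num & f & e
num ** lit - lit - num & p & e
num ** lit - lit - num & lit & e
num ** lit - lit - num & lit & t
num ** lit - lit - num & lit & f
num ** lit - lit - num & lit & p
num ** lit - lit - num & lit & lit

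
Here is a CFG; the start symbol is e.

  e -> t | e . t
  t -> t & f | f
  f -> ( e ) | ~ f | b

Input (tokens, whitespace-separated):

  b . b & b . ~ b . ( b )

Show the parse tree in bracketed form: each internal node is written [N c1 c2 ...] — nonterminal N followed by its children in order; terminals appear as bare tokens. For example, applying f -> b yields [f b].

e
e . t
e . t . t
e . t . t . t
t . t . t . t
f . t . t . t
b . t . t . t
b . t & f . t . t
b . f & f . t . t
b . b & f . t . t
b . b & b . t . t
b . b & b . f . t
b . b & b . ~ f . t
b . b & b . ~ b . t
b . b & b . ~ b . f
b . b & b . ~ b . ( e )
b . b & b . ~ b . ( t )
b . b & b . ~ b . ( f )
b . b & b . ~ b . ( b )

[e [e [e [e [t [f b]]] . [t [t [f b]] & [f b]]] . [t [f ~ [f b]]]] . [t [f ( [e [t [f b]]] )]]]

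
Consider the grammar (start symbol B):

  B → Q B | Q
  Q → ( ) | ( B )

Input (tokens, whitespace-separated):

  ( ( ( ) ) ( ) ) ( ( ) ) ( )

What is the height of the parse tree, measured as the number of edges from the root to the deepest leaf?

6

[B [Q ( [B [Q ( [B [Q ( )]] )] [B [Q ( )]]] )] [B [Q ( [B [Q ( )]] )] [B [Q ( )]]]]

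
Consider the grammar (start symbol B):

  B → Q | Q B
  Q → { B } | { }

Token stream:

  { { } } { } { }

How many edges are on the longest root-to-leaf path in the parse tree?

[B [Q { [B [Q { }]] }] [B [Q { }] [B [Q { }]]]]

4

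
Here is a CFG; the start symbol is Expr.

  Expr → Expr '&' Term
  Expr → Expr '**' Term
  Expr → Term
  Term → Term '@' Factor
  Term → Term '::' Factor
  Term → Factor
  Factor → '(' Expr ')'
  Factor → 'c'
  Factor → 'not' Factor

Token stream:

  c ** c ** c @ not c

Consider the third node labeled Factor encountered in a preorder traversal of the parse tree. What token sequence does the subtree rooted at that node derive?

c

[Expr [Expr [Expr [Term [Factor c]]] ** [Term [Factor c]]] ** [Term [Term [Factor c]] @ [Factor not [Factor c]]]]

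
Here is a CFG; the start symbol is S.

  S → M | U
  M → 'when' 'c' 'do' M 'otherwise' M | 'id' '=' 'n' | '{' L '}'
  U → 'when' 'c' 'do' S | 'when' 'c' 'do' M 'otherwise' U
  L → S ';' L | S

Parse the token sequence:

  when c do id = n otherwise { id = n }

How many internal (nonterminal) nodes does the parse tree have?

7

[S [M when c do [M id = n] otherwise [M { [L [S [M id = n]]] }]]]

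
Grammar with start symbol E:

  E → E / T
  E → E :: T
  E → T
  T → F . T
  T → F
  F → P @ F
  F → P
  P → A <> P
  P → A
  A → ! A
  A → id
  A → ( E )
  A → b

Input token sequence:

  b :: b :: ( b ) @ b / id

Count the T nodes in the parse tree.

5

[E [E [E [E [T [F [P [A b]]]]] :: [T [F [P [A b]]]]] :: [T [F [P [A ( [E [T [F [P [A b]]]]] )]] @ [F [P [A b]]]]]] / [T [F [P [A id]]]]]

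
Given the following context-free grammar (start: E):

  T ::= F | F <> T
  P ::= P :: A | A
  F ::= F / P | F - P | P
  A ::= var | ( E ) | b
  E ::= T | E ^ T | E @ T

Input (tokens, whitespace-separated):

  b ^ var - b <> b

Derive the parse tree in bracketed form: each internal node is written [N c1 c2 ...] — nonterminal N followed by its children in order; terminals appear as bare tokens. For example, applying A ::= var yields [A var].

E
E ^ T
T ^ T
F ^ T
P ^ T
A ^ T
b ^ T
b ^ F <> T
b ^ F - P <> T
b ^ P - P <> T
b ^ A - P <> T
b ^ var - P <> T
b ^ var - A <> T
b ^ var - b <> T
b ^ var - b <> F
b ^ var - b <> P
b ^ var - b <> A
b ^ var - b <> b

[E [E [T [F [P [A b]]]]] ^ [T [F [F [P [A var]]] - [P [A b]]] <> [T [F [P [A b]]]]]]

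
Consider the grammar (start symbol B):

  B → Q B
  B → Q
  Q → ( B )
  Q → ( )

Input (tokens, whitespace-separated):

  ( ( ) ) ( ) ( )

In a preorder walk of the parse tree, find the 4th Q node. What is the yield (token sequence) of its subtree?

( )

[B [Q ( [B [Q ( )]] )] [B [Q ( )] [B [Q ( )]]]]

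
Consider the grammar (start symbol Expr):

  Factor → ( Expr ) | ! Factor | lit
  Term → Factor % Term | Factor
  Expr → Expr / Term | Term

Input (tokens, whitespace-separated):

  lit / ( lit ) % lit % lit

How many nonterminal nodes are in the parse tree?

[Expr [Expr [Term [Factor lit]]] / [Term [Factor ( [Expr [Term [Factor lit]]] )] % [Term [Factor lit] % [Term [Factor lit]]]]]

13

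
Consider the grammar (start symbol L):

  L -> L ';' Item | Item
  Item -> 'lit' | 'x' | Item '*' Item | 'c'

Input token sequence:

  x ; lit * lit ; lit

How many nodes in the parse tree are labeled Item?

[L [L [L [Item x]] ; [Item [Item lit] * [Item lit]]] ; [Item lit]]

5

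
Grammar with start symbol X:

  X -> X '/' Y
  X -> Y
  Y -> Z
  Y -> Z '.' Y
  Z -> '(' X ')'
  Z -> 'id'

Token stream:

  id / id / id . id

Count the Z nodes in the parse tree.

[X [X [X [Y [Z id]]] / [Y [Z id]]] / [Y [Z id] . [Y [Z id]]]]

4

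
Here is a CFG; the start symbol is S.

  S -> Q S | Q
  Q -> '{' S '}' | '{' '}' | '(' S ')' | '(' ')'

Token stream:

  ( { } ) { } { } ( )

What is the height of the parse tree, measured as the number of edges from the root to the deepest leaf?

5

[S [Q ( [S [Q { }]] )] [S [Q { }] [S [Q { }] [S [Q ( )]]]]]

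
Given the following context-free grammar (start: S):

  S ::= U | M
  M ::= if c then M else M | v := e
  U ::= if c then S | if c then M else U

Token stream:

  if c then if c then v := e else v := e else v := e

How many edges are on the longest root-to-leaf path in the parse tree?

4

[S [M if c then [M if c then [M v := e] else [M v := e]] else [M v := e]]]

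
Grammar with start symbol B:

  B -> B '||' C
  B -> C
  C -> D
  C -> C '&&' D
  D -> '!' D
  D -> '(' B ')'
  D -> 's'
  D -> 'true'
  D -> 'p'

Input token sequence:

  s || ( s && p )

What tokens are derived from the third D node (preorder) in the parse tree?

[B [B [C [D s]]] || [C [D ( [B [C [C [D s]] && [D p]]] )]]]

s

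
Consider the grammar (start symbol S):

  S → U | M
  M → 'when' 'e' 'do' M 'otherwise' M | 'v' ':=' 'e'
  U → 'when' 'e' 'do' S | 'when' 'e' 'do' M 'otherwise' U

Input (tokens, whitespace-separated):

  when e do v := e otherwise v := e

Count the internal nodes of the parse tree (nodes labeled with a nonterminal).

[S [M when e do [M v := e] otherwise [M v := e]]]

4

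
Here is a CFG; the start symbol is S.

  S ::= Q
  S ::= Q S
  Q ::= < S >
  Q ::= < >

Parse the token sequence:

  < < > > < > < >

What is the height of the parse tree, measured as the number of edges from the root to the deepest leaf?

4

[S [Q < [S [Q < >]] >] [S [Q < >] [S [Q < >]]]]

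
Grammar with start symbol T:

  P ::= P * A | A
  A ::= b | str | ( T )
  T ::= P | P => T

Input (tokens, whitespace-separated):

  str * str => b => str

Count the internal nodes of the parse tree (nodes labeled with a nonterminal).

11

[T [P [P [A str]] * [A str]] => [T [P [A b]] => [T [P [A str]]]]]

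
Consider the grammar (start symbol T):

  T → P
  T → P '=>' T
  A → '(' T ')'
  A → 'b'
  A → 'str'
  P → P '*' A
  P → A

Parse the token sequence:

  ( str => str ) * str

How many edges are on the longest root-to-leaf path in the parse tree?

8

[T [P [P [A ( [T [P [A str]] => [T [P [A str]]]] )]] * [A str]]]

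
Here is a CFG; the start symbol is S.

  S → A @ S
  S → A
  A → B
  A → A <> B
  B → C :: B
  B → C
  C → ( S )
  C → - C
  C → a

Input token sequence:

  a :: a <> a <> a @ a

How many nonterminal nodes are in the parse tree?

16

[S [A [A [A [B [C a] :: [B [C a]]]] <> [B [C a]]] <> [B [C a]]] @ [S [A [B [C a]]]]]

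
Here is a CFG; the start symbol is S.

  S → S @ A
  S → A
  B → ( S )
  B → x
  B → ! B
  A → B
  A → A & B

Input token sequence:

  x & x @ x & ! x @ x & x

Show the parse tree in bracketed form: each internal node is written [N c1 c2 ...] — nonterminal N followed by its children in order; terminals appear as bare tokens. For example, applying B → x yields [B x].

[S [S [S [A [A [B x]] & [B x]]] @ [A [A [B x]] & [B ! [B x]]]] @ [A [A [B x]] & [B x]]]

S
S @ A
S @ A @ A
A @ A @ A
A & B @ A @ A
B & B @ A @ A
x & B @ A @ A
x & x @ A @ A
x & x @ A & B @ A
x & x @ B & B @ A
x & x @ x & B @ A
x & x @ x & ! B @ A
x & x @ x & ! x @ A
x & x @ x & ! x @ A & B
x & x @ x & ! x @ B & B
x & x @ x & ! x @ x & B
x & x @ x & ! x @ x & x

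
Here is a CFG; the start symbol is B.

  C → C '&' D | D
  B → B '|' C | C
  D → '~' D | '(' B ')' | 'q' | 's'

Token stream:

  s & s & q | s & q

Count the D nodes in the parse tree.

5

[B [B [C [C [C [D s]] & [D s]] & [D q]]] | [C [C [D s]] & [D q]]]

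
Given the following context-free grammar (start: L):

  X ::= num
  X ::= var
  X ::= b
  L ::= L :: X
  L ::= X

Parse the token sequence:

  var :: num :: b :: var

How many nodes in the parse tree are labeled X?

[L [L [L [L [X var]] :: [X num]] :: [X b]] :: [X var]]

4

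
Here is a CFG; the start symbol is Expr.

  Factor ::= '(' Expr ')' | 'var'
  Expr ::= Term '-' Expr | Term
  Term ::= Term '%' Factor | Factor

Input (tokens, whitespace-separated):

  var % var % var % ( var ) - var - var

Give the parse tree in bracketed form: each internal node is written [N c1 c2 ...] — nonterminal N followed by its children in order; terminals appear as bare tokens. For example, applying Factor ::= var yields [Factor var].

[Expr [Term [Term [Term [Term [Factor var]] % [Factor var]] % [Factor var]] % [Factor ( [Expr [Term [Factor var]]] )]] - [Expr [Term [Factor var]] - [Expr [Term [Factor var]]]]]

Expr
Term - Expr
Term % Factor - Expr
Term % Factor % Factor - Expr
Term % Factor % Factor % Factor - Expr
Factor % Factor % Factor % Factor - Expr
var % Factor % Factor % Factor - Expr
var % var % Factor % Factor - Expr
var % var % var % Factor - Expr
var % var % var % ( Expr ) - Expr
var % var % var % ( Term ) - Expr
var % var % var % ( Factor ) - Expr
var % var % var % ( var ) - Expr
var % var % var % ( var ) - Term - Expr
var % var % var % ( var ) - Factor - Expr
var % var % var % ( var ) - var - Expr
var % var % var % ( var ) - var - Term
var % var % var % ( var ) - var - Factor
var % var % var % ( var ) - var - var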